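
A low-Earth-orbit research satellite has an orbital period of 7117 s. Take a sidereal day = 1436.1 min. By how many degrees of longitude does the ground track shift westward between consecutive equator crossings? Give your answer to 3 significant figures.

29.7°

During one orbit Earth rotates (7117.0 / 86166) × 360° = 29.73°.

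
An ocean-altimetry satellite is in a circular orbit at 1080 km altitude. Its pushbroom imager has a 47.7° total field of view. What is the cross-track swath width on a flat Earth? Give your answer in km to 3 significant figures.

955 km

Half-angle = 47.7°/2 = 23.85°.
Swath width ≈ 2h·tan(θ/2) = 2 × 1080 × tan(23.85°) = 954.9 km.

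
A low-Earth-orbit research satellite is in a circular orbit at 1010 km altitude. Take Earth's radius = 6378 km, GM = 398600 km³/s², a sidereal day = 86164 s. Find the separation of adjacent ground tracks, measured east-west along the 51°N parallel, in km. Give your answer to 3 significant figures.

Semi-major axis a = 6378 + 1010 = 7388 km. Period T = 2π√(a³/μ) = 2π√(7388³/398600) = 6319.8 s = 105.33 min.
Node shift per orbit = (6319.8/86164) × 360° = 26.40°.
Equatorial spacing = 26.40 × 111.3 km/° = 2939 km.
At 51° latitude, spacing = 2939 × cos(51°) = 1850 km.

1850 km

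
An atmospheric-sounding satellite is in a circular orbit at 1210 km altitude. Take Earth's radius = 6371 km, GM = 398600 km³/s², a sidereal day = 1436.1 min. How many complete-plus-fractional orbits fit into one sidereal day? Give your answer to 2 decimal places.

13.12

Semi-major axis a = 6371 + 1210 = 7581 km. Period T = 2π√(a³/μ) = 2π√(7581³/398600) = 6569.0 s = 109.48 min.
Orbits per sidereal day = 86166 / 6569.0 = 13.117.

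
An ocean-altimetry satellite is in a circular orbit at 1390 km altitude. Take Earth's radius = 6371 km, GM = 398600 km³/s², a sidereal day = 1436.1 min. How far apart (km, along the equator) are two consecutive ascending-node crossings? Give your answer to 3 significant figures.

3160 km

Semi-major axis a = 6371 + 1390 = 7761 km. Period T = 2π√(a³/μ) = 2π√(7761³/398600) = 6804.4 s = 113.41 min.
During one orbit Earth rotates (6804.4 / 86166) × 360° = 28.43°.
At the equator that is 28.43° × (2π·6371/360) km/° = 28.43 × 111.2 = 3161 km.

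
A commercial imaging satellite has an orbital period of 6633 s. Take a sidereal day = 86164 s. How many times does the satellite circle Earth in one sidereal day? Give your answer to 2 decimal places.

12.99

Orbits per sidereal day = 86164 / 6633.0 = 12.990.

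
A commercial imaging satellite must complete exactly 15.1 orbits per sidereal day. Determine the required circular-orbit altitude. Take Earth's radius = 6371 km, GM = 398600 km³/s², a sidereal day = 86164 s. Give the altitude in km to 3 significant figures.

531 km

Required period T = 86164 / 15.1 = 5706.2 s.
From T = 2π√(a³/μ): a = (μ T²/4π²)^(1/3) = (398600 × 5706.2² / 4π²)^(1/3) = 6902 km.
Altitude h = a − R = 6902 − 6371 = 531 km.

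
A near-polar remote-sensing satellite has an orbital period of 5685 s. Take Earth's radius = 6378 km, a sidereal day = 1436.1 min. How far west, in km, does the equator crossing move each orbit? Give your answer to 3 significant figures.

2640 km

During one orbit Earth rotates (5685.0 / 86166) × 360° = 23.75°.
At the equator that is 23.75° × (2π·6378/360) km/° = 23.75 × 111.3 = 2644 km.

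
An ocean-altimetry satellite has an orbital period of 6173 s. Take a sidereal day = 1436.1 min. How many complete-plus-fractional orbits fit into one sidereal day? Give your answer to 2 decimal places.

Orbits per sidereal day = 86166 / 6173.0 = 13.959.

13.96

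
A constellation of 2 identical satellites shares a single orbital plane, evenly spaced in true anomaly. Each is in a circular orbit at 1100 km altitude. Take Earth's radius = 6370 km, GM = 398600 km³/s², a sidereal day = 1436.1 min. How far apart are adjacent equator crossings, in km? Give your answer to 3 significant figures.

Semi-major axis a = 6370 + 1100 = 7470 km. Period T = 2π√(a³/μ) = 2π√(7470³/398600) = 6425.3 s = 107.09 min.
Single-satellite node shift = (6425.3/86166) × 360° = 26.84°.
With 2 satellites evenly phased, successive equator crossings are 26.84/2 = 13.422° apart.
That is 13.422 × 111.2 = 1492 km at the equator.

1490 km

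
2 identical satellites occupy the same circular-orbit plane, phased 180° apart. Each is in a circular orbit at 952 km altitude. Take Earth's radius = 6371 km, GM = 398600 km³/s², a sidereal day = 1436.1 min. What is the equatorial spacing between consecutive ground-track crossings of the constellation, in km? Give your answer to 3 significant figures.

Semi-major axis a = 6371 + 952 = 7323 km. Period T = 2π√(a³/μ) = 2π√(7323³/398600) = 6236.6 s = 103.94 min.
Single-satellite node shift = (6236.6/86166) × 360° = 26.06°.
With 2 satellites evenly phased, successive equator crossings are 26.06/2 = 13.028° apart.
That is 13.028 × 111.2 = 1449 km at the equator.

1450 km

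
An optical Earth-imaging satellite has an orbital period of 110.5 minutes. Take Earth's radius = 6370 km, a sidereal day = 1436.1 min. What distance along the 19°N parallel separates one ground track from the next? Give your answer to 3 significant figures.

T = 110.5 min = 6630.0 s.
Node shift per orbit = (6630.0/86166) × 360° = 27.70°.
Equatorial spacing = 27.70 × 111.2 km/° = 3080 km.
At 19° latitude, spacing = 3080 × cos(19°) = 2912 km.

2910 km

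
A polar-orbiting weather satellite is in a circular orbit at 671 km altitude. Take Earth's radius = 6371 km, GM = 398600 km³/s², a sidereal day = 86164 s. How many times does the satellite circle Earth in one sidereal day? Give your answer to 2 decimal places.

14.65

Semi-major axis a = 6371 + 671 = 7042 km. Period T = 2π√(a³/μ) = 2π√(7042³/398600) = 5881.1 s = 98.02 min.
Orbits per sidereal day = 86164 / 5881.1 = 14.651.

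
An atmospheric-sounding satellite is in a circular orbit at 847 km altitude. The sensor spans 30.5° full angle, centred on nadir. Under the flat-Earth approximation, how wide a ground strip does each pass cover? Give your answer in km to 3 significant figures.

462 km

Half-angle = 30.5°/2 = 15.25°.
Swath width ≈ 2h·tan(θ/2) = 2 × 847 × tan(15.25°) = 461.8 km.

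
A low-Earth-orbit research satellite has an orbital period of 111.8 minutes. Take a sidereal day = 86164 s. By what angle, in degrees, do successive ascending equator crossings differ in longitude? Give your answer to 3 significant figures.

T = 111.8 min = 6708.0 s.
During one orbit Earth rotates (6708.0 / 86164) × 360° = 28.03°.

28.0°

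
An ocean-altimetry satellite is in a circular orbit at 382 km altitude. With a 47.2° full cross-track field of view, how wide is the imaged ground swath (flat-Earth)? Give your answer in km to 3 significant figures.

Half-angle = 47.2°/2 = 23.6°.
Swath width ≈ 2h·tan(θ/2) = 2 × 382 × tan(23.6°) = 333.8 km.

334 km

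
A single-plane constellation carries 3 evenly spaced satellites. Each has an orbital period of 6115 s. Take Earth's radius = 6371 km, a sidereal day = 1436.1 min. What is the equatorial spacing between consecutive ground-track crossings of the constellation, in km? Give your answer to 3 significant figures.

Single-satellite node shift = (6115.0/86166) × 360° = 25.55°.
With 3 satellites evenly phased, successive equator crossings are 25.55/3 = 8.516° apart.
That is 8.516 × 111.2 = 947 km at the equator.

947 km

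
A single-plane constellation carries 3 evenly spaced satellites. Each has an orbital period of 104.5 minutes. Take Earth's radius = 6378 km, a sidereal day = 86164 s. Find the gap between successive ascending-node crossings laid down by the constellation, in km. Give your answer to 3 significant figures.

972 km

T = 104.5 min = 6270.0 s.
Single-satellite node shift = (6270.0/86164) × 360° = 26.20°.
With 3 satellites evenly phased, successive equator crossings are 26.20/3 = 8.732° apart.
That is 8.732 × 111.3 = 972 km at the equator.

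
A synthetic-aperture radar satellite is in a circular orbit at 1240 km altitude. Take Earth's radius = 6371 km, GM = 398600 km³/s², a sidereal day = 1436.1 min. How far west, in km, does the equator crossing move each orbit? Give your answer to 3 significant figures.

3070 km

Semi-major axis a = 6371 + 1240 = 7611 km. Period T = 2π√(a³/μ) = 2π√(7611³/398600) = 6608.1 s = 110.13 min.
During one orbit Earth rotates (6608.1 / 86166) × 360° = 27.61°.
At the equator that is 27.61° × (2π·6371/360) km/° = 27.61 × 111.2 = 3070 km.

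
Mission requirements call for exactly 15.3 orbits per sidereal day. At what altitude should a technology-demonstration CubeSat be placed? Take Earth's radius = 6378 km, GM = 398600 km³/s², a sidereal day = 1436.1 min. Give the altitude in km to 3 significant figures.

464 km

Required period T = 86166 / 15.3 = 5631.8 s.
From T = 2π√(a³/μ): a = (μ T²/4π²)^(1/3) = (398600 × 5631.8² / 4π²)^(1/3) = 6842 km.
Altitude h = a − R = 6842 − 6378 = 464 km.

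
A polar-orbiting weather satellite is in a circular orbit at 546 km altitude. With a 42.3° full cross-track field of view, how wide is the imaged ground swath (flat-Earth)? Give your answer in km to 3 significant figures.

Half-angle = 42.3°/2 = 21.15°.
Swath width ≈ 2h·tan(θ/2) = 2 × 546 × tan(21.15°) = 422.5 km.

422 km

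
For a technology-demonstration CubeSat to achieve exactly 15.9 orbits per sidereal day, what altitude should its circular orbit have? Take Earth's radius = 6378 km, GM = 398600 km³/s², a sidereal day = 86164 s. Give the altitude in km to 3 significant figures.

290 km

Required period T = 86164 / 15.9 = 5419.1 s.
From T = 2π√(a³/μ): a = (μ T²/4π²)^(1/3) = (398600 × 5419.1² / 4π²)^(1/3) = 6668 km.
Altitude h = a − R = 6668 − 6378 = 290 km.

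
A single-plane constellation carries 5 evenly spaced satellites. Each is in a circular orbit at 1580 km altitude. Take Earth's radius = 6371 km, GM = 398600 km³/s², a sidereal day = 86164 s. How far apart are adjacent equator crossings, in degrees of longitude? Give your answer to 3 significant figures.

Semi-major axis a = 6371 + 1580 = 7951 km. Period T = 2π√(a³/μ) = 2π√(7951³/398600) = 7055.8 s = 117.60 min.
Single-satellite node shift = (7055.8/86164) × 360° = 29.48°.
With 5 satellites evenly phased, successive equator crossings are 29.48/5 = 5.896° apart.

5.90°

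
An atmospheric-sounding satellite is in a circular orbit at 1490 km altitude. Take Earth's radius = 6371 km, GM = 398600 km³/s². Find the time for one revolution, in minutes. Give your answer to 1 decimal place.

Semi-major axis a = 6371 + 1490 = 7861 km. Period T = 2π√(a³/μ) = 2π√(7861³/398600) = 6936.3 s = 115.61 min.

115.6 min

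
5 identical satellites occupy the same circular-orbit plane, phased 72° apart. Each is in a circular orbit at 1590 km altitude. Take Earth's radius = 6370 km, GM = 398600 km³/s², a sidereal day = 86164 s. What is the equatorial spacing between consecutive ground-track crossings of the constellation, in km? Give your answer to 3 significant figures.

Semi-major axis a = 6370 + 1590 = 7960 km. Period T = 2π√(a³/μ) = 2π√(7960³/398600) = 7067.7 s = 117.80 min.
Single-satellite node shift = (7067.7/86164) × 360° = 29.53°.
With 5 satellites evenly phased, successive equator crossings are 29.53/5 = 5.906° apart.
That is 5.906 × 111.2 = 657 km at the equator.

657 km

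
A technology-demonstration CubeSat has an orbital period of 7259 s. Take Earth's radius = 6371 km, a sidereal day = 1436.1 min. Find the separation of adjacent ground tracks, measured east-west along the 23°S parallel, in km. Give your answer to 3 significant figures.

Node shift per orbit = (7259.0/86166) × 360° = 30.33°.
Equatorial spacing = 30.33 × 111.2 km/° = 3372 km.
At 23° latitude, spacing = 3372 × cos(23°) = 3104 km.

3100 km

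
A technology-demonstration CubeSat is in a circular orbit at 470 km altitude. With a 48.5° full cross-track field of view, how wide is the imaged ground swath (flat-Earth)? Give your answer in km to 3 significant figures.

423 km

Half-angle = 48.5°/2 = 24.25°.
Swath width ≈ 2h·tan(θ/2) = 2 × 470 × tan(24.25°) = 423.4 km.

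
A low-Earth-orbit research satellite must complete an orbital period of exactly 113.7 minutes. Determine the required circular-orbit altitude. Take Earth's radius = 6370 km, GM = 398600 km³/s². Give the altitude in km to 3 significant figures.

T = 113.7 min = 6822.0 s.
From T = 2π√(a³/μ): a = (μ T²/4π²)^(1/3) = (398600 × 6822.0² / 4π²)^(1/3) = 7774 km.
Altitude h = a − R = 7774 − 6370 = 1404 km.

1400 km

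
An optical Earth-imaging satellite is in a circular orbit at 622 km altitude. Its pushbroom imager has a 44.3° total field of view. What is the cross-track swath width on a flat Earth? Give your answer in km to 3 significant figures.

506 km

Half-angle = 44.3°/2 = 22.15°.
Swath width ≈ 2h·tan(θ/2) = 2 × 622 × tan(22.15°) = 506.4 km.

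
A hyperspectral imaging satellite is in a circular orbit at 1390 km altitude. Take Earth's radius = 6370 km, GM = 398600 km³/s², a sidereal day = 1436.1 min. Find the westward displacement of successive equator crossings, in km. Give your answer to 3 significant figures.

3160 km

Semi-major axis a = 6370 + 1390 = 7760 km. Period T = 2π√(a³/μ) = 2π√(7760³/398600) = 6803.1 s = 113.38 min.
During one orbit Earth rotates (6803.1 / 86166) × 360° = 28.42°.
At the equator that is 28.42° × (2π·6370/360) km/° = 28.42 × 111.2 = 3160 km.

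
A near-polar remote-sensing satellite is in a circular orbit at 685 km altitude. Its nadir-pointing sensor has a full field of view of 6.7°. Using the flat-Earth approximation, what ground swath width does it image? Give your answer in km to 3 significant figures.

Half-angle = 6.7°/2 = 3.35°.
Swath width ≈ 2h·tan(θ/2) = 2 × 685 × tan(3.35°) = 80.2 km.

80.2 km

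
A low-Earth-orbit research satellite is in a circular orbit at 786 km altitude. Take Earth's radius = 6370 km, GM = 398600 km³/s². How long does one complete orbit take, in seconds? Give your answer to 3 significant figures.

Semi-major axis a = 6370 + 786 = 7156 km. Period T = 2π√(a³/μ) = 2π√(7156³/398600) = 6024.4 s = 100.41 min.

6020 seconds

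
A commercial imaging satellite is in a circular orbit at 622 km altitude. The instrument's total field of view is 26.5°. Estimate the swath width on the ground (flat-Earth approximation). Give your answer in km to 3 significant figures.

Half-angle = 26.5°/2 = 13.25°.
Swath width ≈ 2h·tan(θ/2) = 2 × 622 × tan(13.25°) = 292.9 km.

293 km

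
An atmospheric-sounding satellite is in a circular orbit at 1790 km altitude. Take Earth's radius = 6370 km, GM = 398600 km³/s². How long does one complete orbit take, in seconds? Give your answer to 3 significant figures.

Semi-major axis a = 6370 + 1790 = 8160 km. Period T = 2π√(a³/μ) = 2π√(8160³/398600) = 7335.8 s = 122.26 min.

7340 seconds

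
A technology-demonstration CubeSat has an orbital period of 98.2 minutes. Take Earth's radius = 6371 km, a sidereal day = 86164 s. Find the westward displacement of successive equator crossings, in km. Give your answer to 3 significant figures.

2740 km

T = 98.2 min = 5892.0 s.
During one orbit Earth rotates (5892.0 / 86164) × 360° = 24.62°.
At the equator that is 24.62° × (2π·6371/360) km/° = 24.62 × 111.2 = 2737 km.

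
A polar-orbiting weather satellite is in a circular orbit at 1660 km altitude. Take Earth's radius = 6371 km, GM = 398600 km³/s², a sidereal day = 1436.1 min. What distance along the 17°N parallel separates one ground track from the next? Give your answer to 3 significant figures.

Semi-major axis a = 6371 + 1660 = 8031 km. Period T = 2π√(a³/μ) = 2π√(8031³/398600) = 7162.5 s = 119.38 min.
Node shift per orbit = (7162.5/86166) × 360° = 29.92°.
Equatorial spacing = 29.92 × 111.2 km/° = 3327 km.
At 17° latitude, spacing = 3327 × cos(17°) = 3182 km.

3180 km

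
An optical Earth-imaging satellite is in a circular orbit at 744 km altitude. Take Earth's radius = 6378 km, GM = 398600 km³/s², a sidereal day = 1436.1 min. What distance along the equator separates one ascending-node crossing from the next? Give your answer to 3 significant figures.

Semi-major axis a = 6378 + 744 = 7122 km. Period T = 2π√(a³/μ) = 2π√(7122³/398600) = 5981.6 s = 99.69 min.
During one orbit Earth rotates (5981.6 / 86166) × 360° = 24.99°.
At the equator that is 24.99° × (2π·6378/360) km/° = 24.99 × 111.3 = 2782 km.

2780 km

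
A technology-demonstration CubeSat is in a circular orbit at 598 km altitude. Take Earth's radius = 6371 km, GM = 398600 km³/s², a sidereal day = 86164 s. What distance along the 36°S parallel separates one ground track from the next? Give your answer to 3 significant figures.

2180 km

Semi-major axis a = 6371 + 598 = 6969 km. Period T = 2π√(a³/μ) = 2π√(6969³/398600) = 5789.8 s = 96.50 min.
Node shift per orbit = (5789.8/86164) × 360° = 24.19°.
Equatorial spacing = 24.19 × 111.2 km/° = 2690 km.
At 36° latitude, spacing = 2690 × cos(36°) = 2176 km.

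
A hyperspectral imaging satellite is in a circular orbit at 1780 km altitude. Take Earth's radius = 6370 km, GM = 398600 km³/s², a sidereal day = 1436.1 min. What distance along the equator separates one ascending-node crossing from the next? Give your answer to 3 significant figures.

3400 km

Semi-major axis a = 6370 + 1780 = 8150 km. Period T = 2π√(a³/μ) = 2π√(8150³/398600) = 7322.3 s = 122.04 min.
During one orbit Earth rotates (7322.3 / 86166) × 360° = 30.59°.
At the equator that is 30.59° × (2π·6370/360) km/° = 30.59 × 111.2 = 3401 km.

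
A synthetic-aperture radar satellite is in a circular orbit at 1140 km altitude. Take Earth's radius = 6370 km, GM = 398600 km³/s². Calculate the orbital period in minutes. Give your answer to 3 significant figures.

108 min

Semi-major axis a = 6370 + 1140 = 7510 km. Period T = 2π√(a³/μ) = 2π√(7510³/398600) = 6477.0 s = 107.95 min.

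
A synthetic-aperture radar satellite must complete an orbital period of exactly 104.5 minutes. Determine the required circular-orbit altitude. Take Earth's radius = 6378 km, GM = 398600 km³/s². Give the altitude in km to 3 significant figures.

T = 104.5 min = 6270.0 s.
From T = 2π√(a³/μ): a = (μ T²/4π²)^(1/3) = (398600 × 6270.0² / 4π²)^(1/3) = 7349 km.
Altitude h = a − R = 7349 − 6378 = 971 km.

971 km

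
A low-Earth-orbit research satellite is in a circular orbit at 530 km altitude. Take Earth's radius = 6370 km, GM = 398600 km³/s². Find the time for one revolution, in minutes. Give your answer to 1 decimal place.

95.1 min

Semi-major axis a = 6370 + 530 = 6900 km. Period T = 2π√(a³/μ) = 2π√(6900³/398600) = 5704.1 s = 95.07 min.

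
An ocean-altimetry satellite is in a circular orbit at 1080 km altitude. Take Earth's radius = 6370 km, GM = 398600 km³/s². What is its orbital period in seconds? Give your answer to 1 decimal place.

Semi-major axis a = 6370 + 1080 = 7450 km. Period T = 2π√(a³/μ) = 2π√(7450³/398600) = 6399.5 s = 106.66 min.

6399.5 seconds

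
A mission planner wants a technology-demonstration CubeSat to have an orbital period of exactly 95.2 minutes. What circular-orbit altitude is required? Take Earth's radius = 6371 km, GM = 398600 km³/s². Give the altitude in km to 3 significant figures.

T = 95.2 min = 5712.0 s.
From T = 2π√(a³/μ): a = (μ T²/4π²)^(1/3) = (398600 × 5712.0² / 4π²)^(1/3) = 6906 km.
Altitude h = a − R = 6906 − 6371 = 535 km.

535 km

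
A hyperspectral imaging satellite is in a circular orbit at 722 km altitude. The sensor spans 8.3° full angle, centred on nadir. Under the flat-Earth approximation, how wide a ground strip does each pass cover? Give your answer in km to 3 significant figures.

105 km

Half-angle = 8.3°/2 = 4.15°.
Swath width ≈ 2h·tan(θ/2) = 2 × 722 × tan(4.15°) = 104.8 km.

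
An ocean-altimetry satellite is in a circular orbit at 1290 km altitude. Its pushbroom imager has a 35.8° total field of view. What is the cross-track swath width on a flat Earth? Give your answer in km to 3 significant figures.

833 km

Half-angle = 35.8°/2 = 17.9°.
Swath width ≈ 2h·tan(θ/2) = 2 × 1290 × tan(17.9°) = 833.3 km.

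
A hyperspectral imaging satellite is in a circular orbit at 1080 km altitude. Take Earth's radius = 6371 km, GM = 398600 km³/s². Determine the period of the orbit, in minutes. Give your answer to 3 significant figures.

107 min

Semi-major axis a = 6371 + 1080 = 7451 km. Period T = 2π√(a³/μ) = 2π√(7451³/398600) = 6400.8 s = 106.68 min.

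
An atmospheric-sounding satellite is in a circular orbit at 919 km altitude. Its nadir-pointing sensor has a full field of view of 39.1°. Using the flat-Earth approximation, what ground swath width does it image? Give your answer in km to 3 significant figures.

Half-angle = 39.1°/2 = 19.55°.
Swath width ≈ 2h·tan(θ/2) = 2 × 919 × tan(19.55°) = 652.7 km.

653 km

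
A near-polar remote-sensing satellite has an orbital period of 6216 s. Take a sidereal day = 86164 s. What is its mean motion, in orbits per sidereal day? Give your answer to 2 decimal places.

13.86

Orbits per sidereal day = 86164 / 6216.0 = 13.862.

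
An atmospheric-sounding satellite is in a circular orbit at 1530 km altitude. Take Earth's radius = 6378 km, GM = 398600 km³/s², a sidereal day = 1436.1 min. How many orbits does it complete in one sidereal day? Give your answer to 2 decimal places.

Semi-major axis a = 6378 + 1530 = 7908 km. Period T = 2π√(a³/μ) = 2π√(7908³/398600) = 6998.6 s = 116.64 min.
Orbits per sidereal day = 86166 / 6998.6 = 12.312.

12.31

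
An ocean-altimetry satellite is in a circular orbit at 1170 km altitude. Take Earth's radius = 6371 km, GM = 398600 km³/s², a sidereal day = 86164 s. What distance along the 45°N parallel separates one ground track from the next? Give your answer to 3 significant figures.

Semi-major axis a = 6371 + 1170 = 7541 km. Period T = 2π√(a³/μ) = 2π√(7541³/398600) = 6517.1 s = 108.62 min.
Node shift per orbit = (6517.1/86164) × 360° = 27.23°.
Equatorial spacing = 27.23 × 111.2 km/° = 3028 km.
At 45° latitude, spacing = 3028 × cos(45°) = 2141 km.

2140 km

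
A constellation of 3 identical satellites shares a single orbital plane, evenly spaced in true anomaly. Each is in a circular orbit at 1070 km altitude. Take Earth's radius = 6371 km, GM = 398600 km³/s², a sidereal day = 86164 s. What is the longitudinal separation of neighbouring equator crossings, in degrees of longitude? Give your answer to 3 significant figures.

8.90°

Semi-major axis a = 6371 + 1070 = 7441 km. Period T = 2π√(a³/μ) = 2π√(7441³/398600) = 6387.9 s = 106.47 min.
Single-satellite node shift = (6387.9/86164) × 360° = 26.69°.
With 3 satellites evenly phased, successive equator crossings are 26.69/3 = 8.896° apart.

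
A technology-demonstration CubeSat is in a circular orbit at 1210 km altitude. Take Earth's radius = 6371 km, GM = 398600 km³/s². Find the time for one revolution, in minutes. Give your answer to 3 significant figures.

109 min

Semi-major axis a = 6371 + 1210 = 7581 km. Period T = 2π√(a³/μ) = 2π√(7581³/398600) = 6569.0 s = 109.48 min.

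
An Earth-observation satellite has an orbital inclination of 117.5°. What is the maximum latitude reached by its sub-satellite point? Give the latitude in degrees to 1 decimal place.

Retrograde orbit: the ground track reaches ±(180° − i) = ±(180 − 117.5) = ±62.5°.

62.5°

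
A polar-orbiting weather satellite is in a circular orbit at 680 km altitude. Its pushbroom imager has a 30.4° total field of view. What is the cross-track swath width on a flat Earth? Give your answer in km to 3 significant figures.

370 km

Half-angle = 30.4°/2 = 15.2°.
Swath width ≈ 2h·tan(θ/2) = 2 × 680 × tan(15.2°) = 369.5 km.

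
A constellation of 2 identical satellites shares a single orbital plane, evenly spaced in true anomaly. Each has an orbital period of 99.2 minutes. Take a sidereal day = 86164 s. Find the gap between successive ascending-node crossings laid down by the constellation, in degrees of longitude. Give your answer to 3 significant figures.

12.4°

T = 99.2 min = 5952.0 s.
Single-satellite node shift = (5952.0/86164) × 360° = 24.87°.
With 2 satellites evenly phased, successive equator crossings are 24.87/2 = 12.434° apart.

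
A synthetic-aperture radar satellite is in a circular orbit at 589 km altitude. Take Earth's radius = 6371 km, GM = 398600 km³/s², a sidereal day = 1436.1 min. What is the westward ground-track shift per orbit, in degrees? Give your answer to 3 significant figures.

Semi-major axis a = 6371 + 589 = 6960 km. Period T = 2π√(a³/μ) = 2π√(6960³/398600) = 5778.6 s = 96.31 min.
During one orbit Earth rotates (5778.6 / 86166) × 360° = 24.14°.

24.1°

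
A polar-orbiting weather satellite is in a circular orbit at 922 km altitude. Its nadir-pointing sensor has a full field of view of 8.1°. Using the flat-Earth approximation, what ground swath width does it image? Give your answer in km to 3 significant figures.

Half-angle = 8.1°/2 = 4.05°.
Swath width ≈ 2h·tan(θ/2) = 2 × 922 × tan(4.05°) = 130.6 km.

131 km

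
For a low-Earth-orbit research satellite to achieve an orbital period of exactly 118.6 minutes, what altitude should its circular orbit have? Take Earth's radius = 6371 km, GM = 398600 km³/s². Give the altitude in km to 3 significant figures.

1630 km

T = 118.6 min = 7116.0 s.
From T = 2π√(a³/μ): a = (μ T²/4π²)^(1/3) = (398600 × 7116.0² / 4π²)^(1/3) = 7996 km.
Altitude h = a − R = 7996 − 6371 = 1625 km.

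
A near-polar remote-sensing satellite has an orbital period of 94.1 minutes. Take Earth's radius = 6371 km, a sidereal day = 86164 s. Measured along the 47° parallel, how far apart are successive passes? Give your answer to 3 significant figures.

1790 km

T = 94.1 min = 5646.0 s.
Node shift per orbit = (5646.0/86164) × 360° = 23.59°.
Equatorial spacing = 23.59 × 111.2 km/° = 2623 km.
At 47° latitude, spacing = 2623 × cos(47°) = 1789 km.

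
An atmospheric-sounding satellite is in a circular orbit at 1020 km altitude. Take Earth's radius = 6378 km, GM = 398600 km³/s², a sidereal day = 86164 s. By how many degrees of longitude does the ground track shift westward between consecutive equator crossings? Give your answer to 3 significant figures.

Semi-major axis a = 6378 + 1020 = 7398 km. Period T = 2π√(a³/μ) = 2π√(7398³/398600) = 6332.6 s = 105.54 min.
During one orbit Earth rotates (6332.6 / 86164) × 360° = 26.46°.

26.5°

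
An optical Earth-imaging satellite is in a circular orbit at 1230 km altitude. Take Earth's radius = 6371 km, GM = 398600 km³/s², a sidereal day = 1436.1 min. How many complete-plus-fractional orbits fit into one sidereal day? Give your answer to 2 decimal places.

Semi-major axis a = 6371 + 1230 = 7601 km. Period T = 2π√(a³/μ) = 2π√(7601³/398600) = 6595.0 s = 109.92 min.
Orbits per sidereal day = 86166 / 6595.0 = 13.065.

13.07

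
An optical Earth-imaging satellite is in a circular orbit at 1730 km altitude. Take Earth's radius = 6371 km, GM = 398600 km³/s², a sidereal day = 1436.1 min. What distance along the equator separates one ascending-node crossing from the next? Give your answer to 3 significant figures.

3370 km

Semi-major axis a = 6371 + 1730 = 8101 km. Period T = 2π√(a³/μ) = 2π√(8101³/398600) = 7256.4 s = 120.94 min.
During one orbit Earth rotates (7256.4 / 86166) × 360° = 30.32°.
At the equator that is 30.32° × (2π·6371/360) km/° = 30.32 × 111.2 = 3371 km.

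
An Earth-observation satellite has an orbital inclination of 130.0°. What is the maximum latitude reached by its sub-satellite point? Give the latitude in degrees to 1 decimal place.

50.0°

Retrograde orbit: the ground track reaches ±(180° − i) = ±(180 − 130.0) = ±50.0°.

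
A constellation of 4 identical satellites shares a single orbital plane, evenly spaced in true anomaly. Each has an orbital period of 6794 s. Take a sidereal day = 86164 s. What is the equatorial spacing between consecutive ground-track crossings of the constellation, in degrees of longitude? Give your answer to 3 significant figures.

7.10°

Single-satellite node shift = (6794.0/86164) × 360° = 28.39°.
With 4 satellites evenly phased, successive equator crossings are 28.39/4 = 7.096° apart.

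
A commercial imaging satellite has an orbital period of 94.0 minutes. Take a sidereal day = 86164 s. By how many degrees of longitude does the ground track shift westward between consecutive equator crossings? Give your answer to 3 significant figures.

23.6°

T = 94.0 min = 5640.0 s.
During one orbit Earth rotates (5640.0 / 86164) × 360° = 23.56°.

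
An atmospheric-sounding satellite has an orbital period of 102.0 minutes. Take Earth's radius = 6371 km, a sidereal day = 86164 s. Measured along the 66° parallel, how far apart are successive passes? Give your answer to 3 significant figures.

1160 km

T = 102.0 min = 6120.0 s.
Node shift per orbit = (6120.0/86164) × 360° = 25.57°.
Equatorial spacing = 25.57 × 111.2 km/° = 2843 km.
At 66° latitude, spacing = 2843 × cos(66°) = 1156 km.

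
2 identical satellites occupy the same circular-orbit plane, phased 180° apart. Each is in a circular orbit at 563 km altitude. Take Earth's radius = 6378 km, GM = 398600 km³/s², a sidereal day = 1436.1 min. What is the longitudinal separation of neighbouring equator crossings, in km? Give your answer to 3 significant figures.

1340 km

Semi-major axis a = 6378 + 563 = 6941 km. Period T = 2π√(a³/μ) = 2π√(6941³/398600) = 5755.0 s = 95.92 min.
Single-satellite node shift = (5755.0/86166) × 360° = 24.04°.
With 2 satellites evenly phased, successive equator crossings are 24.04/2 = 12.022° apart.
That is 12.022 × 111.3 = 1338 km at the equator.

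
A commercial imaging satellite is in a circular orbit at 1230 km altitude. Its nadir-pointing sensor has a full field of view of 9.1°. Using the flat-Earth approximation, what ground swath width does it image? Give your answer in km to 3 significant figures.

196 km

Half-angle = 9.1°/2 = 4.55°.
Swath width ≈ 2h·tan(θ/2) = 2 × 1230 × tan(4.55°) = 195.8 km.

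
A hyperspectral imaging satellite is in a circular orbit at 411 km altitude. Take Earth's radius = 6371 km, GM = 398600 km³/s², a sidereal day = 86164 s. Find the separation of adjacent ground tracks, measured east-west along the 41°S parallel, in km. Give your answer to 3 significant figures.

1950 km

Semi-major axis a = 6371 + 411 = 6782 km. Period T = 2π√(a³/μ) = 2π√(6782³/398600) = 5558.4 s = 92.64 min.
Node shift per orbit = (5558.4/86164) × 360° = 23.22°.
Equatorial spacing = 23.22 × 111.2 km/° = 2582 km.
At 41° latitude, spacing = 2582 × cos(41°) = 1949 km.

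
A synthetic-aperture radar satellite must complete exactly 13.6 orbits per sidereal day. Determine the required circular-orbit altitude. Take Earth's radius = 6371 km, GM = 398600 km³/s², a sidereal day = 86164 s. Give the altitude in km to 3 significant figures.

1030 km

Required period T = 86164 / 13.6 = 6335.6 s.
From T = 2π√(a³/μ): a = (μ T²/4π²)^(1/3) = (398600 × 6335.6² / 4π²)^(1/3) = 7400 km.
Altitude h = a − R = 7400 − 6371 = 1029 km.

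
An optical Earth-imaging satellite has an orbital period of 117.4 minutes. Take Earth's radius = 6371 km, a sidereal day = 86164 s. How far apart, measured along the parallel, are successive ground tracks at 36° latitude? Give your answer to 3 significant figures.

2650 km

T = 117.4 min = 7044.0 s.
Node shift per orbit = (7044.0/86164) × 360° = 29.43°.
Equatorial spacing = 29.43 × 111.2 km/° = 3273 km.
At 36° latitude, spacing = 3273 × cos(36°) = 2648 km.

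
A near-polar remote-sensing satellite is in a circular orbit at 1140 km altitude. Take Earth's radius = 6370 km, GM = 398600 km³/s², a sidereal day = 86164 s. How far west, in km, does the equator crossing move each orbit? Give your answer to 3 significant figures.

Semi-major axis a = 6370 + 1140 = 7510 km. Period T = 2π√(a³/μ) = 2π√(7510³/398600) = 6477.0 s = 107.95 min.
During one orbit Earth rotates (6477.0 / 86164) × 360° = 27.06°.
At the equator that is 27.06° × (2π·6370/360) km/° = 27.06 × 111.2 = 3009 km.

3010 km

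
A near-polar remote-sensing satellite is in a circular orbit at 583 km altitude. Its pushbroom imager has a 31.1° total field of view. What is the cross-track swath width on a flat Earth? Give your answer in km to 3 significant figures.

Half-angle = 31.1°/2 = 15.55°.
Swath width ≈ 2h·tan(θ/2) = 2 × 583 × tan(15.55°) = 324.5 km.

324 km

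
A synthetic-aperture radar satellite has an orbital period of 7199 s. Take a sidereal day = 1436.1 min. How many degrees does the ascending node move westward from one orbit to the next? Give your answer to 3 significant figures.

During one orbit Earth rotates (7199.0 / 86166) × 360° = 30.08°.

30.1°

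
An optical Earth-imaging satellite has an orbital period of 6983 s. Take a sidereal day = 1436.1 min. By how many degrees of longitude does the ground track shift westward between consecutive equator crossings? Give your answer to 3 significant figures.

During one orbit Earth rotates (6983.0 / 86166) × 360° = 29.17°.

29.2°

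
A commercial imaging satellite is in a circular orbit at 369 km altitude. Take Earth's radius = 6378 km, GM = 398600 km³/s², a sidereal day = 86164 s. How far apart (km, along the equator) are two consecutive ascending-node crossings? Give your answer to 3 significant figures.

2570 km

Semi-major axis a = 6378 + 369 = 6747 km. Period T = 2π√(a³/μ) = 2π√(6747³/398600) = 5515.4 s = 91.92 min.
During one orbit Earth rotates (5515.4 / 86164) × 360° = 23.04°.
At the equator that is 23.04° × (2π·6378/360) km/° = 23.04 × 111.3 = 2565 km.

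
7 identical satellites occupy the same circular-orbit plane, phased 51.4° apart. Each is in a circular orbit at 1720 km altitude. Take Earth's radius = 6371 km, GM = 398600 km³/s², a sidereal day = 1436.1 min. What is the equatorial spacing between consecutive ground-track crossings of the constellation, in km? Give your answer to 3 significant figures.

481 km

Semi-major axis a = 6371 + 1720 = 8091 km. Period T = 2π√(a³/μ) = 2π√(8091³/398600) = 7242.9 s = 120.72 min.
Single-satellite node shift = (7242.9/86166) × 360° = 30.26°.
With 7 satellites evenly phased, successive equator crossings are 30.26/7 = 4.323° apart.
That is 4.323 × 111.2 = 481 km at the equator.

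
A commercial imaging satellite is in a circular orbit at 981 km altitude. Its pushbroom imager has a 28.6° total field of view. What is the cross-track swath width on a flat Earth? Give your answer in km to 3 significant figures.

Half-angle = 28.6°/2 = 14.3°.
Swath width ≈ 2h·tan(θ/2) = 2 × 981 × tan(14.3°) = 500.1 km.

500 km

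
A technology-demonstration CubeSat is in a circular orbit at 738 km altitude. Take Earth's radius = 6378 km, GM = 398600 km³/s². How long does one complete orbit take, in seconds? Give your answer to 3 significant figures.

Semi-major axis a = 6378 + 738 = 7116 km. Period T = 2π√(a³/μ) = 2π√(7116³/398600) = 5974.0 s = 99.57 min.

5970 seconds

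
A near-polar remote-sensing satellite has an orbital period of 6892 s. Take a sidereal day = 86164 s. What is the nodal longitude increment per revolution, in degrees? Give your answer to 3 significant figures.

28.8°

During one orbit Earth rotates (6892.0 / 86164) × 360° = 28.80°.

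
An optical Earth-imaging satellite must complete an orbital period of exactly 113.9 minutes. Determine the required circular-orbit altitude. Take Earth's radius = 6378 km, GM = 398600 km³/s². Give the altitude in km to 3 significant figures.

1410 km

T = 113.9 min = 6834.0 s.
From T = 2π√(a³/μ): a = (μ T²/4π²)^(1/3) = (398600 × 6834.0² / 4π²)^(1/3) = 7784 km.
Altitude h = a − R = 7784 − 6378 = 1406 km.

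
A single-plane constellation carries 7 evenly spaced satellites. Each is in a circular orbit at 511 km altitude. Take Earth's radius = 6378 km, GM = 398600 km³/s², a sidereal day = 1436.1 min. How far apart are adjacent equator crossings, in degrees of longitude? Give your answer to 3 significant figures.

Semi-major axis a = 6378 + 511 = 6889 km. Period T = 2π√(a³/μ) = 2π√(6889³/398600) = 5690.4 s = 94.84 min.
Single-satellite node shift = (5690.4/86166) × 360° = 23.77°.
With 7 satellites evenly phased, successive equator crossings are 23.77/7 = 3.396° apart.

3.40°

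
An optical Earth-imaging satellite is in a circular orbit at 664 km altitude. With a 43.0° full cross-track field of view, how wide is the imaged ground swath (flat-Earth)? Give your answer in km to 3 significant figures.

523 km

Half-angle = 43.0°/2 = 21.5°.
Swath width ≈ 2h·tan(θ/2) = 2 × 664 × tan(21.5°) = 523.1 km.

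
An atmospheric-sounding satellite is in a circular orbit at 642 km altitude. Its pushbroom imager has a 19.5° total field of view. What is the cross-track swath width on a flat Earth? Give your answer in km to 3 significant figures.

221 km

Half-angle = 19.5°/2 = 9.75°.
Swath width ≈ 2h·tan(θ/2) = 2 × 642 × tan(9.75°) = 220.6 km.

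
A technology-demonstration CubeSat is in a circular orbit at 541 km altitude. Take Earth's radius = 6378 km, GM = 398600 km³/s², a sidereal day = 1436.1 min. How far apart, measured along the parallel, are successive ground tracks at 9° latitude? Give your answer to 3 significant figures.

Semi-major axis a = 6378 + 541 = 6919 km. Period T = 2π√(a³/μ) = 2π√(6919³/398600) = 5727.6 s = 95.46 min.
Node shift per orbit = (5727.6/86166) × 360° = 23.93°.
Equatorial spacing = 23.93 × 111.3 km/° = 2664 km.
At 9° latitude, spacing = 2664 × cos(9°) = 2631 km.

2630 km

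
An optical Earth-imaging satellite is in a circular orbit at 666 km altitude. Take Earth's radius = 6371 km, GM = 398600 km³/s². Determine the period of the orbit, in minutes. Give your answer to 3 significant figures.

97.9 min

Semi-major axis a = 6371 + 666 = 7037 km. Period T = 2π√(a³/μ) = 2π√(7037³/398600) = 5874.8 s = 97.91 min.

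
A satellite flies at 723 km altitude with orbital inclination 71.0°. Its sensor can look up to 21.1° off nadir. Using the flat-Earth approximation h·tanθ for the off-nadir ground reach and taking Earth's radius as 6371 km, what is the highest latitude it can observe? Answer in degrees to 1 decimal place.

For a prograde orbit the ground track reaches latitude ±i = ±71.0°.
Sensor half-swath on the ground ≈ 723·tan(21.1°) = 279 km = 2.51° of latitude.
Maximum observable latitude ≈ 71.0 + 2.51 = 73.5°.

73.5°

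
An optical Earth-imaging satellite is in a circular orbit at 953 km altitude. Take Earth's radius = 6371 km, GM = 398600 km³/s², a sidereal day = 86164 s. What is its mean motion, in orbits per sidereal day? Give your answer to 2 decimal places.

Semi-major axis a = 6371 + 953 = 7324 km. Period T = 2π√(a³/μ) = 2π√(7324³/398600) = 6237.8 s = 103.96 min.
Orbits per sidereal day = 86164 / 6237.8 = 13.813.

13.81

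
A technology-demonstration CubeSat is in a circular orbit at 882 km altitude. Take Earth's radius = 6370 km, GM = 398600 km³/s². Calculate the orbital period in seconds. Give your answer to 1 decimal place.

6146.1 seconds

Semi-major axis a = 6370 + 882 = 7252 km. Period T = 2π√(a³/μ) = 2π√(7252³/398600) = 6146.1 s = 102.43 min.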